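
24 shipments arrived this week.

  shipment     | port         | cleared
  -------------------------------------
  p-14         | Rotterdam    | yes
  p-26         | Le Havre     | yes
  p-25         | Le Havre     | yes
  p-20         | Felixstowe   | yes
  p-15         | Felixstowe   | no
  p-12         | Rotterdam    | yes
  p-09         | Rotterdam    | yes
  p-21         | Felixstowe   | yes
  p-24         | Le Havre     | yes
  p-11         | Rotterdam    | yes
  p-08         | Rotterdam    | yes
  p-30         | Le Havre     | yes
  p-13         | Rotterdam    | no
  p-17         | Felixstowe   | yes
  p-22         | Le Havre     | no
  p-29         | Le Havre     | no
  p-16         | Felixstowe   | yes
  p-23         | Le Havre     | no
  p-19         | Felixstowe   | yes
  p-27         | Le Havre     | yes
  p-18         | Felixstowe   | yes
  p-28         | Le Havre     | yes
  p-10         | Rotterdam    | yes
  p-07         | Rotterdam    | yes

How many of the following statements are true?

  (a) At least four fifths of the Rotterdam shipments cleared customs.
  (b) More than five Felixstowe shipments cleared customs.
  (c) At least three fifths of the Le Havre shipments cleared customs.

3

(a) Rotterdam: |A| = 8, |A ∩ B| = 7; needs |A ∩ B| / |A| ≥ 4/5 — true.
(b) Felixstowe: |A| = 7, |A ∩ B| = 6; needs |A ∩ B| > 5 — true.
(c) Le Havre: |A| = 9, |A ∩ B| = 6; needs |A ∩ B| / |A| ≥ 3/5 — true.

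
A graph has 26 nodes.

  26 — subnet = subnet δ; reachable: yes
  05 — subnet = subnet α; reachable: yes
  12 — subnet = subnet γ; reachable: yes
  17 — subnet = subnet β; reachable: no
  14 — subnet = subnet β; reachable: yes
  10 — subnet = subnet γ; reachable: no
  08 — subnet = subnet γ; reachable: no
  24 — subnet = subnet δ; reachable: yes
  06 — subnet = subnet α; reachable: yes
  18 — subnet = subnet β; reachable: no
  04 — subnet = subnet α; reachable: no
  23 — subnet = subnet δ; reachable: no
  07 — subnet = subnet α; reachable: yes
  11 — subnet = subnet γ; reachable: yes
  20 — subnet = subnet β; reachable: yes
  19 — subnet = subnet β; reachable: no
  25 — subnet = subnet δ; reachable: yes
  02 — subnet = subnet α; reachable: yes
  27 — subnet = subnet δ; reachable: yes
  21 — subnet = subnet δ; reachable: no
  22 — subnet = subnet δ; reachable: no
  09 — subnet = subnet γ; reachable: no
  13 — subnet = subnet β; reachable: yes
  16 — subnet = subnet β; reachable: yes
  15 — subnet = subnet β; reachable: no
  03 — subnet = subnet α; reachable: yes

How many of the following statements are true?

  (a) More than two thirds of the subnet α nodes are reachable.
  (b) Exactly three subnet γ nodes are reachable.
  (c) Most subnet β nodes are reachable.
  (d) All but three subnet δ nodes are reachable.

2

(a) subnet α: |A| = 6, |A ∩ B| = 5; needs |A ∩ B| / |A| > 2/3 — true.
(b) subnet γ: |A| = 5, |A ∩ B| = 2; needs |A ∩ B| = 3 — false.
(c) subnet β: |A| = 8, |A ∩ B| = 4; needs |A ∩ B| > |A ∖ B| — false.
(d) subnet δ: |A| = 7, |A ∩ B| = 4; needs |A ∖ B| = 3 — true.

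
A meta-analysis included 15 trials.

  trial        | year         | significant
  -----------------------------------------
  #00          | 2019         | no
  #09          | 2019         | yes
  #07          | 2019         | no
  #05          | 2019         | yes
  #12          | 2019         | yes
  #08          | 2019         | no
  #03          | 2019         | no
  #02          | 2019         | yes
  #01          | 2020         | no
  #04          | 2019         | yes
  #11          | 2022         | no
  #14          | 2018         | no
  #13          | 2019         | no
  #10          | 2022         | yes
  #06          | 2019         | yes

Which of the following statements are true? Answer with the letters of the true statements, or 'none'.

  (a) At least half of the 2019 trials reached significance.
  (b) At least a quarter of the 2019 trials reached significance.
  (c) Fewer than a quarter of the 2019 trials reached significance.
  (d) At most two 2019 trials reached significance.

|A| = 11, |A ∩ B| = 6, |A ∖ B| = 5.
(a) |A ∩ B| ≥ |A ∖ B|: holds.
(b) |A ∩ B| / |A| ≥ 1/4: holds.
(c) |A ∩ B| / |A| < 1/4: fails.
(d) |A ∩ B| ≤ 2: fails.

(a), (b)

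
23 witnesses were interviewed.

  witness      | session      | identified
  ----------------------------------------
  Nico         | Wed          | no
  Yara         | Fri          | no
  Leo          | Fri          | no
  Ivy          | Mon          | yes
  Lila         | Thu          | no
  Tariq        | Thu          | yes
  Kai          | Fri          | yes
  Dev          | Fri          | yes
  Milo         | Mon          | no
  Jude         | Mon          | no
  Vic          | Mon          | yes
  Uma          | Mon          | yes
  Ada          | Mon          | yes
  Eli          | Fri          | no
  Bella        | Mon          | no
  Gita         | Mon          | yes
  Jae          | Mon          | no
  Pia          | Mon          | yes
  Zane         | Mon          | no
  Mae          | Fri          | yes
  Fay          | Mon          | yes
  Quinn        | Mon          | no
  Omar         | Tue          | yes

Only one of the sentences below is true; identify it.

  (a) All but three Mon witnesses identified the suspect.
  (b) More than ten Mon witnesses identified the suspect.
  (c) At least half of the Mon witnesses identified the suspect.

(c)

|A| = 13, |A ∩ B| = 7, |A ∖ B| = 6.
(a) requires |A ∖ B| = 3: false.
(b) requires |A ∩ B| > 10: false.
(c) requires |A ∩ B| ≥ |A ∖ B|: true.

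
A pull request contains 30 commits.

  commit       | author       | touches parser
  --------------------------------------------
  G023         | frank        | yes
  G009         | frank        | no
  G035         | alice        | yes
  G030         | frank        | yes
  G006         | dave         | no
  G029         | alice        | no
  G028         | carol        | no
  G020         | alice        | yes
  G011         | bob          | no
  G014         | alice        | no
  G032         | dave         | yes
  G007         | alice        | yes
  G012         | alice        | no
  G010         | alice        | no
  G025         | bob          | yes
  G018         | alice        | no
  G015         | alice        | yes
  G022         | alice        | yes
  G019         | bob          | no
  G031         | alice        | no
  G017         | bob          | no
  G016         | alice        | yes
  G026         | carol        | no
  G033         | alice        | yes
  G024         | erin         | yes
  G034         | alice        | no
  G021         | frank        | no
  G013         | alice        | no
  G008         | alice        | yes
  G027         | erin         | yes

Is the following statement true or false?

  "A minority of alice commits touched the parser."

Truth condition: |A ∩ B| < |A ∖ B|.
|A| = 16, |A ∩ B| = 8, |A ∖ B| = 8.
8 = 8, so the statement is false.

False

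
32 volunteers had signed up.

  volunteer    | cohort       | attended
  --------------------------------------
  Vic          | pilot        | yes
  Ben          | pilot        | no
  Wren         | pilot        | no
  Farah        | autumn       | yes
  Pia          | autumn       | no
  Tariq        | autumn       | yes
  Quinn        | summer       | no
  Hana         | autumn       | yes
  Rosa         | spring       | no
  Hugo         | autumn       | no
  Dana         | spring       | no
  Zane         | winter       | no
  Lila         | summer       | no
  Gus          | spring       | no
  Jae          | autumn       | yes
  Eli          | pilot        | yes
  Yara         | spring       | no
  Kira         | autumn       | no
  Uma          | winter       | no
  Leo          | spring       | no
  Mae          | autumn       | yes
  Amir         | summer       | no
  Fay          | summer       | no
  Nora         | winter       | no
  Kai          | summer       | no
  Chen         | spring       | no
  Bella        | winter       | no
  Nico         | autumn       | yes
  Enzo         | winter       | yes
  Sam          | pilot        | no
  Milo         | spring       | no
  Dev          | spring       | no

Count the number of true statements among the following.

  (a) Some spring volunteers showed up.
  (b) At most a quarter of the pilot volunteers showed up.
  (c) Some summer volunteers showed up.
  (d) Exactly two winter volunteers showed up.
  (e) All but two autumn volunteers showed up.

0

(a) spring: |A| = 8, |A ∩ B| = 0; needs A ∩ B ≠ ∅ (|A ∩ B| ≥ 1) — false.
(b) pilot: |A| = 5, |A ∩ B| = 2; needs |A ∩ B| / |A| ≤ 1/4 — false.
(c) summer: |A| = 5, |A ∩ B| = 0; needs A ∩ B ≠ ∅ (|A ∩ B| ≥ 1) — false.
(d) winter: |A| = 5, |A ∩ B| = 1; needs |A ∩ B| = 2 — false.
(e) autumn: |A| = 9, |A ∩ B| = 6; needs |A ∖ B| = 2 — false.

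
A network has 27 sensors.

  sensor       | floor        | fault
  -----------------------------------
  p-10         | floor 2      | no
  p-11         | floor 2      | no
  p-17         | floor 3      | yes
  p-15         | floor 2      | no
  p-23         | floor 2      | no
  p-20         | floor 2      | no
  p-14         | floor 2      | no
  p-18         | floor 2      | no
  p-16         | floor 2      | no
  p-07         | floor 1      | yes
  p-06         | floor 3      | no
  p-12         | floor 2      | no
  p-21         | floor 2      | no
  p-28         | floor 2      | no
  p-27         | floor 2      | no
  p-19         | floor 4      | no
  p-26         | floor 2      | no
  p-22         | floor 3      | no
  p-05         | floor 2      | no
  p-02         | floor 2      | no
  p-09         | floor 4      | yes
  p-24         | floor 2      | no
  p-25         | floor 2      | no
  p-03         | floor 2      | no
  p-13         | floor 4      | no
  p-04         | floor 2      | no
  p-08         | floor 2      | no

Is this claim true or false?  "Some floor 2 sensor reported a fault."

The determiner here denotes the relation: A ∩ B ≠ ∅ (|A ∩ B| ≥ 1).
|A| = 20, |A ∩ B| = 0, |A ∖ B| = 20.
So the statement is false.

False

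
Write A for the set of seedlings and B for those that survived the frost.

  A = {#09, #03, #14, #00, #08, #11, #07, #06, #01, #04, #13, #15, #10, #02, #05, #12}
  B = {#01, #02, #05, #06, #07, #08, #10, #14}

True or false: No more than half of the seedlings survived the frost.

True

'No more than half of the seedlings survived the frost' holds iff |A ∩ B| ≤ |A ∖ B|.
|A| = 16, |A ∩ B| = 8, |A ∖ B| = 8.
8 = 8, so the statement is true.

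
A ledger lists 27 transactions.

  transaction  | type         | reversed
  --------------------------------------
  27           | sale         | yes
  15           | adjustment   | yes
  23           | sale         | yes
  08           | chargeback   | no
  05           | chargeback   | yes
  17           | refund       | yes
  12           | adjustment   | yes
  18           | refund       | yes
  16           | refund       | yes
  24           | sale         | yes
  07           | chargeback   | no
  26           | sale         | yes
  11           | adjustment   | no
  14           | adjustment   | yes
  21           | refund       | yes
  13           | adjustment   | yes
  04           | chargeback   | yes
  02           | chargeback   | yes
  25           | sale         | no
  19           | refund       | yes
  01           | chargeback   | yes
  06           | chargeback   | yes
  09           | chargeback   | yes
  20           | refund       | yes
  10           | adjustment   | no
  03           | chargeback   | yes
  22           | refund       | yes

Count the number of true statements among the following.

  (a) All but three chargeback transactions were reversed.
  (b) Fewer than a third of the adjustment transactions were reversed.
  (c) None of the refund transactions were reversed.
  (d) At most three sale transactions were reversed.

0

(a) chargeback: |A| = 9, |A ∩ B| = 7; needs |A ∖ B| = 3 — false.
(b) adjustment: |A| = 6, |A ∩ B| = 4; needs |A ∩ B| / |A| < 1/3 — false.
(c) refund: |A| = 7, |A ∩ B| = 7; needs A ∩ B = ∅ (|A ∩ B| = 0) — false.
(d) sale: |A| = 5, |A ∩ B| = 4; needs |A ∩ B| ≤ 3 — false.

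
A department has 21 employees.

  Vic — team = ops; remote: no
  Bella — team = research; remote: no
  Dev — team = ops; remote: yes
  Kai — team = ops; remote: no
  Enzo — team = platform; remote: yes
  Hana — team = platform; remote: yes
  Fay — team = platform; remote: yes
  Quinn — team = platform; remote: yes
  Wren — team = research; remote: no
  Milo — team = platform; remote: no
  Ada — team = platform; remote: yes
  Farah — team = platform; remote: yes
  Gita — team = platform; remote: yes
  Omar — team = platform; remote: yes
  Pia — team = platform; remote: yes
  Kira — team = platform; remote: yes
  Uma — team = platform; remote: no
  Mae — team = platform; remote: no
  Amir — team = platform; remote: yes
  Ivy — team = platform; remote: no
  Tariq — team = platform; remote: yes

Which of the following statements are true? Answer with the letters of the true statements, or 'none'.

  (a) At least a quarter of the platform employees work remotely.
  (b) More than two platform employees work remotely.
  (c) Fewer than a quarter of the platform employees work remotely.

|A| = 16, |A ∩ B| = 12, |A ∖ B| = 4.
(a) |A ∩ B| / |A| ≥ 1/4: holds.
(b) |A ∩ B| > 2: holds.
(c) |A ∩ B| / |A| < 1/4: fails.

(a), (b)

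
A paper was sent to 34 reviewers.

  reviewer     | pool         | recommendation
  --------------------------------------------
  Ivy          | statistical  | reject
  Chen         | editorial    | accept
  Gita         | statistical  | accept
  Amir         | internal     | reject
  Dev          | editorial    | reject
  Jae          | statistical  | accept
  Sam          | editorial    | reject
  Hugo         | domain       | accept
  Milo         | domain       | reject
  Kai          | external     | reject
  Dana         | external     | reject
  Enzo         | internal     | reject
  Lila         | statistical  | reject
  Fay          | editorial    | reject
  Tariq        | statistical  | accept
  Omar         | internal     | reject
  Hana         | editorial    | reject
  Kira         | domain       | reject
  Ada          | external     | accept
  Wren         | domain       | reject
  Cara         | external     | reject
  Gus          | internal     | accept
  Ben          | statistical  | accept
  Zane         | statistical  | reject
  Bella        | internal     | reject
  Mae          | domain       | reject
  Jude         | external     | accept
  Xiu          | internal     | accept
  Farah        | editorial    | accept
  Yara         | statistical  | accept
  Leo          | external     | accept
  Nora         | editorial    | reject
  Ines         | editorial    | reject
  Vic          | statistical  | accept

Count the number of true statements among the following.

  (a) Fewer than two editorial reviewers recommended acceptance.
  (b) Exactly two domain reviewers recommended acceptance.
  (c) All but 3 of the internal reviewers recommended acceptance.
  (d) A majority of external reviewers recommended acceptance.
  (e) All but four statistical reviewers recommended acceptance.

0

(a) editorial: |A| = 8, |A ∩ B| = 2; needs |A ∩ B| < 2 — false.
(b) domain: |A| = 5, |A ∩ B| = 1; needs |A ∩ B| = 2 — false.
(c) internal: |A| = 6, |A ∩ B| = 2; needs |A ∖ B| = 3 — false.
(d) external: |A| = 6, |A ∩ B| = 3; needs |A ∩ B| > |A ∖ B| — false.
(e) statistical: |A| = 9, |A ∩ B| = 6; needs |A ∖ B| = 4 — false.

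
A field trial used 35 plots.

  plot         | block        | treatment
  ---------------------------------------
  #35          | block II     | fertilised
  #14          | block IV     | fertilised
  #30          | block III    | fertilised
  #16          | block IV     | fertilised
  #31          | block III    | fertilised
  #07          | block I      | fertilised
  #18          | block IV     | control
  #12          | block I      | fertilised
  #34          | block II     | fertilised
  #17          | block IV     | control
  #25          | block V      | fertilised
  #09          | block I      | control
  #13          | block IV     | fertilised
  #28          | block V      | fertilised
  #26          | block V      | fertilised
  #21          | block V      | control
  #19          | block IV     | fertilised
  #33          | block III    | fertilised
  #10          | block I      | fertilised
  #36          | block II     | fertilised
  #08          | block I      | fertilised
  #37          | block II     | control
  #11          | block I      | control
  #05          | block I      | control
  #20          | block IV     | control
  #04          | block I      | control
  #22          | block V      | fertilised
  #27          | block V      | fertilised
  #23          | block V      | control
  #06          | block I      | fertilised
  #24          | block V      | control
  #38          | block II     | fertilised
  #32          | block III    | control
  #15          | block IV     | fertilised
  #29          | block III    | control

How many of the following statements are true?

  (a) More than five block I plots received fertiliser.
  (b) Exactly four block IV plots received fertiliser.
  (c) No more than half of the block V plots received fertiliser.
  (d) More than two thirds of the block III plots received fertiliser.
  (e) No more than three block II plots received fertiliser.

0

(a) block I: |A| = 9, |A ∩ B| = 5; needs |A ∩ B| > 5 — false.
(b) block IV: |A| = 8, |A ∩ B| = 5; needs |A ∩ B| = 4 — false.
(c) block V: |A| = 8, |A ∩ B| = 5; needs |A ∩ B| ≤ |A ∖ B| — false.
(d) block III: |A| = 5, |A ∩ B| = 3; needs |A ∩ B| / |A| > 2/3 — false.
(e) block II: |A| = 5, |A ∩ B| = 4; needs |A ∩ B| ≤ 3 — false.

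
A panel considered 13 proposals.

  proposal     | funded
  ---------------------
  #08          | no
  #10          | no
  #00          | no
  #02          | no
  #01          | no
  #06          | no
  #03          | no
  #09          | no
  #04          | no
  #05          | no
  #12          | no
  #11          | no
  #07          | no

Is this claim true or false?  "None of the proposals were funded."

True

The determiner here denotes the relation: A ∩ B = ∅ (|A ∩ B| = 0).
A (the restrictor) = {#08, #10, #00, #02, #01, #06, #03, #09, #04, #05, #12, #11, #07}, |A| = 13.
A ∩ B = {}, so |A ∩ B| = 0.
So the statement is true.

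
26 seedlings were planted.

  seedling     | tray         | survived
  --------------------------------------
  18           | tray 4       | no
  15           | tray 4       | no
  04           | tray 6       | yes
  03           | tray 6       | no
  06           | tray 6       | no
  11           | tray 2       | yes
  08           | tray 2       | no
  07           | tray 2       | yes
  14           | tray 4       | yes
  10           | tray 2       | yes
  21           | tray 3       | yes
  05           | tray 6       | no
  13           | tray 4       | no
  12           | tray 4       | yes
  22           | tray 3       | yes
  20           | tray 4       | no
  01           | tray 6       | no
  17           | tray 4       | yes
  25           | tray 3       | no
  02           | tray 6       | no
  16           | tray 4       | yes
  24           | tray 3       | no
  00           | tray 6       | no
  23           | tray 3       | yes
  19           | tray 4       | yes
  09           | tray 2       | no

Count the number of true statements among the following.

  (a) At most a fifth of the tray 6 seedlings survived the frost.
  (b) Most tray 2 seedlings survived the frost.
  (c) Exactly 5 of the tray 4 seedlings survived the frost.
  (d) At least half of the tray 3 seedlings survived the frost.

4

(a) tray 6: |A| = 7, |A ∩ B| = 1; needs |A ∩ B| / |A| ≤ 1/5 — true.
(b) tray 2: |A| = 5, |A ∩ B| = 3; needs |A ∩ B| > |A ∖ B| — true.
(c) tray 4: |A| = 9, |A ∩ B| = 5; needs |A ∩ B| = 5 — true.
(d) tray 3: |A| = 5, |A ∩ B| = 3; needs |A ∩ B| ≥ |A ∖ B| — true.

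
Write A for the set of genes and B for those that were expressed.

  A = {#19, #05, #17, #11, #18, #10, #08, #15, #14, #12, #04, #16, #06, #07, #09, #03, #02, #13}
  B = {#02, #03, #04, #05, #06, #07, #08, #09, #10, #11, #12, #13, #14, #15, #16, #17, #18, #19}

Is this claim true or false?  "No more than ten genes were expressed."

False

Truth condition: |A ∩ B| ≤ 10.
|A| = 18, |A ∩ B| = 18, |A ∖ B| = 0.
|A ∩ B| = 18, so the statement is false.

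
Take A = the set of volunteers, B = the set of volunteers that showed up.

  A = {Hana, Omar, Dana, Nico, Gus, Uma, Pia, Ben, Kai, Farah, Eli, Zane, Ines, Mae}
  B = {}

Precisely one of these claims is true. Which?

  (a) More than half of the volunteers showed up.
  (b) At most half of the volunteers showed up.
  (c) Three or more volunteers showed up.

(b)

|A| = 14, |A ∩ B| = 0, |A ∖ B| = 14.
(a) requires |A ∩ B| > |A ∖ B|: false.
(b) requires |A ∩ B| ≤ |A ∖ B|: true.
(c) requires |A ∩ B| ≥ 3: false.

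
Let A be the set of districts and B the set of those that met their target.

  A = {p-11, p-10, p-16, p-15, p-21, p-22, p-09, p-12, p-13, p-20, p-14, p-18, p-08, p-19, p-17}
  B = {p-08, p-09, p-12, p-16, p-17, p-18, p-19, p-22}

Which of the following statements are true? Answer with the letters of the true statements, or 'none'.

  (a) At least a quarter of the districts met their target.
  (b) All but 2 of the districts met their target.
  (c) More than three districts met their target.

(a), (c)

|A| = 15, |A ∩ B| = 8, |A ∖ B| = 7.
(a) |A ∩ B| / |A| ≥ 1/4: holds.
(b) |A ∖ B| = 2: fails.
(c) |A ∩ B| > 3: holds.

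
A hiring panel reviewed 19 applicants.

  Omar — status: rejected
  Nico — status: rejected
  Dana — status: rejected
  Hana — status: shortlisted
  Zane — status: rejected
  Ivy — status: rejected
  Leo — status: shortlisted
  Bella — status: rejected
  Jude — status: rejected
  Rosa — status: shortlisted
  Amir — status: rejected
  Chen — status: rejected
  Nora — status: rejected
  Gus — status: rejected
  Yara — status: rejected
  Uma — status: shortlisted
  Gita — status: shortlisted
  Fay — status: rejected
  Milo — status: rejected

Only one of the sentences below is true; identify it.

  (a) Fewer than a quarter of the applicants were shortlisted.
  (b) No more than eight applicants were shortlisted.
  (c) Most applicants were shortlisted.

|A| = 19, |A ∩ B| = 5, |A ∖ B| = 14.
(a) requires |A ∩ B| / |A| < 1/4: false.
(b) requires |A ∩ B| ≤ 8: true.
(c) requires |A ∩ B| > |A ∖ B|: false.

(b)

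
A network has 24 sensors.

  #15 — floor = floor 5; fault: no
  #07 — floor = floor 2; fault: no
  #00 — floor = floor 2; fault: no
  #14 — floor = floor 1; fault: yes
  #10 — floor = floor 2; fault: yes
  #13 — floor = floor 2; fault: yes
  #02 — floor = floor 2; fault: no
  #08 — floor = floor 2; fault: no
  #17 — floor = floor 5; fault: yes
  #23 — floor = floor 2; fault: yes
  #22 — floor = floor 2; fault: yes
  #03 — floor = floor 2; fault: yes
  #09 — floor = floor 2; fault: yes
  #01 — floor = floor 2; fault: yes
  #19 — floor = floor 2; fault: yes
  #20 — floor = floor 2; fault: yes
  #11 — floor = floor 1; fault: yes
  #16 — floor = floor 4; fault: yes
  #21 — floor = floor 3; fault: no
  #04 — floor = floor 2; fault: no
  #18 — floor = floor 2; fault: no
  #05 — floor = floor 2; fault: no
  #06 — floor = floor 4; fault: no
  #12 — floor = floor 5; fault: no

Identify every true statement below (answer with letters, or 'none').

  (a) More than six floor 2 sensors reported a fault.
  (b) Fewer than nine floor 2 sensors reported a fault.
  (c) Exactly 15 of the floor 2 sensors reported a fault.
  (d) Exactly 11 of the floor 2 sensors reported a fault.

(a)

|A| = 16, |A ∩ B| = 9, |A ∖ B| = 7.
(a) |A ∩ B| > 6: holds.
(b) |A ∩ B| < 9: fails.
(c) |A ∩ B| = 15: fails.
(d) |A ∩ B| = 11: fails.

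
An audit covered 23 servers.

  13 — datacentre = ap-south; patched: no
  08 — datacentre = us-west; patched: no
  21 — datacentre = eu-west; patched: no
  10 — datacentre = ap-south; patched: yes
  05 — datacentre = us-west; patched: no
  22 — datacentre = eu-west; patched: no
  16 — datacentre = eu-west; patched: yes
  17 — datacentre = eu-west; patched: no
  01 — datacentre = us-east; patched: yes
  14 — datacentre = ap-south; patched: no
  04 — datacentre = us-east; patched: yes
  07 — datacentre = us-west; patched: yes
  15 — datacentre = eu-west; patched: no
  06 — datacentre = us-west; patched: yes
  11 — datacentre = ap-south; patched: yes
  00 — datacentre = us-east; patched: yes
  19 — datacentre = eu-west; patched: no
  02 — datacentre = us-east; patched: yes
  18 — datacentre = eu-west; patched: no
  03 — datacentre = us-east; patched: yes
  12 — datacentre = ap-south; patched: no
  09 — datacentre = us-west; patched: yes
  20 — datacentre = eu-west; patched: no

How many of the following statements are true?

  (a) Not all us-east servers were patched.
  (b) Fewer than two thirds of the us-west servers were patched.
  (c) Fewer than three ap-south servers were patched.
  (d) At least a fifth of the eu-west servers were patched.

(a) us-east: |A| = 5, |A ∩ B| = 5; needs A ⊄ B (|A ∖ B| ≥ 1) — false.
(b) us-west: |A| = 5, |A ∩ B| = 3; needs |A ∩ B| / |A| < 2/3 — true.
(c) ap-south: |A| = 5, |A ∩ B| = 2; needs |A ∩ B| < 3 — true.
(d) eu-west: |A| = 8, |A ∩ B| = 1; needs |A ∩ B| / |A| ≥ 1/5 — false.

2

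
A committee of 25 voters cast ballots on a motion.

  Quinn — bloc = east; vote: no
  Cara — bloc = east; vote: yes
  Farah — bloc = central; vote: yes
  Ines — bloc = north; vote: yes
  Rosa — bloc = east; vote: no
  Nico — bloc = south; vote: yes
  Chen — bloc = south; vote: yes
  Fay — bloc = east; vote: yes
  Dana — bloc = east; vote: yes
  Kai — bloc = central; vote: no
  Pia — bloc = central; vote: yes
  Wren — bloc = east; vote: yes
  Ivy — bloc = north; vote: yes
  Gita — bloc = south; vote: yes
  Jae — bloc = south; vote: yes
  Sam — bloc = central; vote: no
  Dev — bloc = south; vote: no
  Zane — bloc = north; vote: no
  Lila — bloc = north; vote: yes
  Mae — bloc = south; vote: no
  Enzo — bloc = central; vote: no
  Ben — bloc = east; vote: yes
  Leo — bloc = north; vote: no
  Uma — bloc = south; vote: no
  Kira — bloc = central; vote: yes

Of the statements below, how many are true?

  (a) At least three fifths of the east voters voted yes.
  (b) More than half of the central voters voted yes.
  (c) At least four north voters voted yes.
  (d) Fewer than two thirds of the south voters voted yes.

2

(a) east: |A| = 7, |A ∩ B| = 5; needs |A ∩ B| / |A| ≥ 3/5 — true.
(b) central: |A| = 6, |A ∩ B| = 3; needs |A ∩ B| > |A ∖ B| — false.
(c) north: |A| = 5, |A ∩ B| = 3; needs |A ∩ B| ≥ 4 — false.
(d) south: |A| = 7, |A ∩ B| = 4; needs |A ∩ B| / |A| < 2/3 — true.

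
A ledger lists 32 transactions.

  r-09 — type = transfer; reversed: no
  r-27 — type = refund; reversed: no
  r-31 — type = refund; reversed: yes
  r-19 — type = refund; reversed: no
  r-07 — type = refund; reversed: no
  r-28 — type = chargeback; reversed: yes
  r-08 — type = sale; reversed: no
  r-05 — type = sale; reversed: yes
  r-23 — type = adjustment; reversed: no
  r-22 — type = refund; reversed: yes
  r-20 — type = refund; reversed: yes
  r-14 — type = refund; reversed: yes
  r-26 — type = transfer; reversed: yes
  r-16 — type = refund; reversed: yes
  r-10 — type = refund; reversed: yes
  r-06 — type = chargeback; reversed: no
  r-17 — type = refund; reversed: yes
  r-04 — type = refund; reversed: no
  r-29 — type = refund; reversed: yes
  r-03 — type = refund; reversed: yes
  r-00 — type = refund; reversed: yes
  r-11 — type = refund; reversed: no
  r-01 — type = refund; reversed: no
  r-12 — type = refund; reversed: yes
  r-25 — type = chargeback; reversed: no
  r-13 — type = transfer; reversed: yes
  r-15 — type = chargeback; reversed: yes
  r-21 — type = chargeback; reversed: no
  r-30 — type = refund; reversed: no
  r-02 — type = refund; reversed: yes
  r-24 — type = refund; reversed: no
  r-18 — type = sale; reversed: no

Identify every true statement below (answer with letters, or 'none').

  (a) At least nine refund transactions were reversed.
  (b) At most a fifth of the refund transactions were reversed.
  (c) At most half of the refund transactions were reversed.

|A| = 20, |A ∩ B| = 12, |A ∖ B| = 8.
(a) |A ∩ B| ≥ 9: holds.
(b) |A ∩ B| / |A| ≤ 1/5: fails.
(c) |A ∩ B| ≤ |A ∖ B|: fails.

(a)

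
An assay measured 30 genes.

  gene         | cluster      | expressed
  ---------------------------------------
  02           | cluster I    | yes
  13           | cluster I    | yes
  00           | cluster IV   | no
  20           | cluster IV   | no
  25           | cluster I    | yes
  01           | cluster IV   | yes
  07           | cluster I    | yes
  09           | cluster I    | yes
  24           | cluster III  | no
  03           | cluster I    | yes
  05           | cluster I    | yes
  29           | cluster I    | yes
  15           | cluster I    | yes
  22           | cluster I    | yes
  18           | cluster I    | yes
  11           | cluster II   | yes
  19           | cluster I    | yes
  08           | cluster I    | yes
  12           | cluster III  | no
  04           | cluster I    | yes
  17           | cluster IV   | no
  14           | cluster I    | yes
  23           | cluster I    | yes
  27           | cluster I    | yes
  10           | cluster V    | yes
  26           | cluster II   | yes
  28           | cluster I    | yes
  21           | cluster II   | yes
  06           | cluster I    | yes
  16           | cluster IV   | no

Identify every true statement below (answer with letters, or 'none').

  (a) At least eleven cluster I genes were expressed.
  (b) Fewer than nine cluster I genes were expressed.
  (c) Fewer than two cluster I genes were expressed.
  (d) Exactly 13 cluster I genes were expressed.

(a)

|A| = 19, |A ∩ B| = 19, |A ∖ B| = 0.
(a) |A ∩ B| ≥ 11: holds.
(b) |A ∩ B| < 9: fails.
(c) |A ∩ B| < 2: fails.
(d) |A ∩ B| = 13: fails.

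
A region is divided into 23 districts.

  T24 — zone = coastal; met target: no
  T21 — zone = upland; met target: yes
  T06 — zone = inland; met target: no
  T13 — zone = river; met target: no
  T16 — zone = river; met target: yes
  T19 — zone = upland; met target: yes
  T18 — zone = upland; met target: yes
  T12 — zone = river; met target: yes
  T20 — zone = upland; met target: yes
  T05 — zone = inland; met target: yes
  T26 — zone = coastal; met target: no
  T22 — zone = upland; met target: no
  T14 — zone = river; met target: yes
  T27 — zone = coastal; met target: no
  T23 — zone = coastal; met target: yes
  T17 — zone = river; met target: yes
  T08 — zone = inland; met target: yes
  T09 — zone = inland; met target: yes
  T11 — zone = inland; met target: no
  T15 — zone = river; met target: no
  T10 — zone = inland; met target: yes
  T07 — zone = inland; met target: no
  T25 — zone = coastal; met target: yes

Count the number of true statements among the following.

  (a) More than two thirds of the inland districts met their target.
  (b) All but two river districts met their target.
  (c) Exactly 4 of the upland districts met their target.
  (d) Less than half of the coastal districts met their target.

(a) inland: |A| = 7, |A ∩ B| = 4; needs |A ∩ B| / |A| > 2/3 — false.
(b) river: |A| = 6, |A ∩ B| = 4; needs |A ∖ B| = 2 — true.
(c) upland: |A| = 5, |A ∩ B| = 4; needs |A ∩ B| = 4 — true.
(d) coastal: |A| = 5, |A ∩ B| = 2; needs |A ∩ B| < |A ∖ B| — true.

3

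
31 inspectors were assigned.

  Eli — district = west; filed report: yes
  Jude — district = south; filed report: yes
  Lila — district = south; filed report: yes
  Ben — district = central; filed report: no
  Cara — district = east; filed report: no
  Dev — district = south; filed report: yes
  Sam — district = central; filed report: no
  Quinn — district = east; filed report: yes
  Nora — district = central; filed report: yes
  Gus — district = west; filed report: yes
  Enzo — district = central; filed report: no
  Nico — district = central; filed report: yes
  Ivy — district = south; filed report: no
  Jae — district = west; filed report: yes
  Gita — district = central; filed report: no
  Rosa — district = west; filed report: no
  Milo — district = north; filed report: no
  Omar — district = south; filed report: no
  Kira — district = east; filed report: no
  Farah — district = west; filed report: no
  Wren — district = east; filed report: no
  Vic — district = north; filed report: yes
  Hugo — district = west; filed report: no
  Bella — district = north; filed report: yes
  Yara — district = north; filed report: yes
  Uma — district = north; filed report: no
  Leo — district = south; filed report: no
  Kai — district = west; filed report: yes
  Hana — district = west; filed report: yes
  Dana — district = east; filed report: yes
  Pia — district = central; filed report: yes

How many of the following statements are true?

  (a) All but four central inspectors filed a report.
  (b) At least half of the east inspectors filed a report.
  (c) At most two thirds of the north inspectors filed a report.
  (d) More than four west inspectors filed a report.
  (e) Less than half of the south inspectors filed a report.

3

(a) central: |A| = 7, |A ∩ B| = 3; needs |A ∖ B| = 4 — true.
(b) east: |A| = 5, |A ∩ B| = 2; needs |A ∩ B| ≥ |A ∖ B| — false.
(c) north: |A| = 5, |A ∩ B| = 3; needs |A ∩ B| / |A| ≤ 2/3 — true.
(d) west: |A| = 8, |A ∩ B| = 5; needs |A ∩ B| > 4 — true.
(e) south: |A| = 6, |A ∩ B| = 3; needs |A ∩ B| < |A ∖ B| — false.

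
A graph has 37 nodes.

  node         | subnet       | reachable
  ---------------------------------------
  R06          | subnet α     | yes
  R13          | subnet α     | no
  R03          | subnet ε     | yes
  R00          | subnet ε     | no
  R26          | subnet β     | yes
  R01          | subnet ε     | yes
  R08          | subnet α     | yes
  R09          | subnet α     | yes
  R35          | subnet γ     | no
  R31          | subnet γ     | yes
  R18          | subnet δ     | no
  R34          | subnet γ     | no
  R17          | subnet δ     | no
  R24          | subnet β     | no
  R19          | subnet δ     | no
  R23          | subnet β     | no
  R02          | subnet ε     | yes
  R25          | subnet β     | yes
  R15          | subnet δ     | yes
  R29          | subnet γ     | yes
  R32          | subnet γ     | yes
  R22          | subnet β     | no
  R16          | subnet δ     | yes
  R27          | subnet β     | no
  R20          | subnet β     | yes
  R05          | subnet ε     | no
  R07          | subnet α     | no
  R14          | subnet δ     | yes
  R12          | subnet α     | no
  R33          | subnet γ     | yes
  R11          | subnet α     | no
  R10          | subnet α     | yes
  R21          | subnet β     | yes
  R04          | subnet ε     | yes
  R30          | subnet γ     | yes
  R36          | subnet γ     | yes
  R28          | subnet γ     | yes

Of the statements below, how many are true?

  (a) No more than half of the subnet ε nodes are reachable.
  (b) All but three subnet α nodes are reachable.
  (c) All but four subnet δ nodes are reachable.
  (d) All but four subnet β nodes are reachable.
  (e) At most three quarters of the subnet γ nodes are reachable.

1

(a) subnet ε: |A| = 6, |A ∩ B| = 4; needs |A ∩ B| ≤ |A ∖ B| — false.
(b) subnet α: |A| = 8, |A ∩ B| = 4; needs |A ∖ B| = 3 — false.
(c) subnet δ: |A| = 6, |A ∩ B| = 3; needs |A ∖ B| = 4 — false.
(d) subnet β: |A| = 8, |A ∩ B| = 4; needs |A ∖ B| = 4 — true.
(e) subnet γ: |A| = 9, |A ∩ B| = 7; needs |A ∩ B| / |A| ≤ 3/4 — false.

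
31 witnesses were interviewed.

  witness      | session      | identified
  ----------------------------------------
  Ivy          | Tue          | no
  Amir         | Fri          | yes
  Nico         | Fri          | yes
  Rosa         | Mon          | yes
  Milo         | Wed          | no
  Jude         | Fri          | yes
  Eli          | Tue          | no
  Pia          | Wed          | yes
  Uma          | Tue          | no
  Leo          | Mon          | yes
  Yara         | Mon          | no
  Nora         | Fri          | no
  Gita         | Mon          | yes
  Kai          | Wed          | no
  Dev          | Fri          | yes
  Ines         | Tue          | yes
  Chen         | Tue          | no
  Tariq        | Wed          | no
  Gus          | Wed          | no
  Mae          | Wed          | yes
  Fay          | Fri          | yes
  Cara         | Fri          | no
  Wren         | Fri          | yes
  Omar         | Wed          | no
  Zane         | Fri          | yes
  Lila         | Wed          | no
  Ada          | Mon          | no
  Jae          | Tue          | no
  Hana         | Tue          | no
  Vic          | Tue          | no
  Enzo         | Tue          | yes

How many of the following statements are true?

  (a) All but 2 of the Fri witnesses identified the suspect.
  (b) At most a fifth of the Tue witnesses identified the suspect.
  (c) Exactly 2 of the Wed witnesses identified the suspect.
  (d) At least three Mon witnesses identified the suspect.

3

(a) Fri: |A| = 9, |A ∩ B| = 7; needs |A ∖ B| = 2 — true.
(b) Tue: |A| = 9, |A ∩ B| = 2; needs |A ∩ B| / |A| ≤ 1/5 — false.
(c) Wed: |A| = 8, |A ∩ B| = 2; needs |A ∩ B| = 2 — true.
(d) Mon: |A| = 5, |A ∩ B| = 3; needs |A ∩ B| ≥ 3 — true.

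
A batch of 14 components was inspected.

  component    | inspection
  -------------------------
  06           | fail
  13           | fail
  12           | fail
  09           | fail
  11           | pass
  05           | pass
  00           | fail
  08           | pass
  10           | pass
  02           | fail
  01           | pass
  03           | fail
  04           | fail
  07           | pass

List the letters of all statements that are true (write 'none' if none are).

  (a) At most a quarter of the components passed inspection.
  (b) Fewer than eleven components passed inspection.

|A| = 14, |A ∩ B| = 6, |A ∖ B| = 8.
(a) |A ∩ B| / |A| ≤ 1/4: fails.
(b) |A ∩ B| < 11: holds.

(b)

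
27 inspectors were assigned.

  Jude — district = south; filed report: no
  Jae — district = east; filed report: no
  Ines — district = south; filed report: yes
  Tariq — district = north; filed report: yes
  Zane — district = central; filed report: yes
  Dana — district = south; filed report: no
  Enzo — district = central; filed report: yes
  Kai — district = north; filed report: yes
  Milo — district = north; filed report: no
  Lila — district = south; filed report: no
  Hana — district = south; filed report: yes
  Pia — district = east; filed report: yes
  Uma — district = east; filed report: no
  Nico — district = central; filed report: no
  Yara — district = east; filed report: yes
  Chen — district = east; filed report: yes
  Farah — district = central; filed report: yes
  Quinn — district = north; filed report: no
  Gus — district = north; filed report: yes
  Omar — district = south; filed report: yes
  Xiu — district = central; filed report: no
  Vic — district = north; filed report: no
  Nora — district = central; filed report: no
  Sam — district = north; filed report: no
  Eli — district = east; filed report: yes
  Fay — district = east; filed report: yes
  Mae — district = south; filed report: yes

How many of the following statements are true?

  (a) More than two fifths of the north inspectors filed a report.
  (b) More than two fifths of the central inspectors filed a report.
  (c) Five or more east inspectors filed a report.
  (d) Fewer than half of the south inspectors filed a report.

3

(a) north: |A| = 7, |A ∩ B| = 3; needs |A ∩ B| / |A| > 2/5 — true.
(b) central: |A| = 6, |A ∩ B| = 3; needs |A ∩ B| / |A| > 2/5 — true.
(c) east: |A| = 7, |A ∩ B| = 5; needs |A ∩ B| ≥ 5 — true.
(d) south: |A| = 7, |A ∩ B| = 4; needs |A ∩ B| < |A ∖ B| — false.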